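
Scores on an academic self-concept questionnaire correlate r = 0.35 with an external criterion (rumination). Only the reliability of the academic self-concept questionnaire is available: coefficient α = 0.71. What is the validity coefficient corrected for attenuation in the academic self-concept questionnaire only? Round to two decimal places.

Single correction: r_c = r_obs / √r_xx = 0.35 / √0.71 = 0.35 / 0.8426 ≈ 0.42.

0.42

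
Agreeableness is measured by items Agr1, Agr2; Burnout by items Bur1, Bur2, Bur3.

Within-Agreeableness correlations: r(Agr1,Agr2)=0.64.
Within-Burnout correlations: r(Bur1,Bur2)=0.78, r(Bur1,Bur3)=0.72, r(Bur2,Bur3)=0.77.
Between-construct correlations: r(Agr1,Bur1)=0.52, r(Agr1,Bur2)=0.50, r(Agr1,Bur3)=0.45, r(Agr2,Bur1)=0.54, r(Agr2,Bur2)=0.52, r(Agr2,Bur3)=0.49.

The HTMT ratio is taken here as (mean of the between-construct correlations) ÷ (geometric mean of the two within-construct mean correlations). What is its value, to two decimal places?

0.72

Mean between = 3.02/6 = 0.5033.
Mean within-Agr = 0.64/1 = 0.6400; mean within-Bur = 2.27/3 = 0.7567.
Geometric mean = √(0.6400 × 0.7567) = 0.6959.
HTMT = 0.5033 / 0.6959 = 0.72.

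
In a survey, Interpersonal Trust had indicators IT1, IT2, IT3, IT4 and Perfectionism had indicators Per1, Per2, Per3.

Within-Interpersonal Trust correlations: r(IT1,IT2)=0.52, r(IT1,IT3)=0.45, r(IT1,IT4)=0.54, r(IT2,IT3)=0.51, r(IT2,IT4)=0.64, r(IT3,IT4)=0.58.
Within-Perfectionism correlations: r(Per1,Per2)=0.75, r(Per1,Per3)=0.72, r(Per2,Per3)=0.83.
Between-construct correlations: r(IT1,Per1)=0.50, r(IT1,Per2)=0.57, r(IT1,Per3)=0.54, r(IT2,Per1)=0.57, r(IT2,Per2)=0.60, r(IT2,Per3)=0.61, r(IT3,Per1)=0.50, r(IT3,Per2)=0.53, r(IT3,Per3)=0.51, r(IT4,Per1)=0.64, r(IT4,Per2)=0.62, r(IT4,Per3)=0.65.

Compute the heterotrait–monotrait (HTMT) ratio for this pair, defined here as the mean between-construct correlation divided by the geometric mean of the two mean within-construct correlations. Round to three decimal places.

Mean between = 6.84/12 = 0.5700.
Mean within-IT = 3.24/6 = 0.5400; mean within-Per = 2.30/3 = 0.7667.
Geometric mean = √(0.5400 × 0.7667) = 0.6434.
HTMT = 0.5700 / 0.6434 = 0.886.

0.886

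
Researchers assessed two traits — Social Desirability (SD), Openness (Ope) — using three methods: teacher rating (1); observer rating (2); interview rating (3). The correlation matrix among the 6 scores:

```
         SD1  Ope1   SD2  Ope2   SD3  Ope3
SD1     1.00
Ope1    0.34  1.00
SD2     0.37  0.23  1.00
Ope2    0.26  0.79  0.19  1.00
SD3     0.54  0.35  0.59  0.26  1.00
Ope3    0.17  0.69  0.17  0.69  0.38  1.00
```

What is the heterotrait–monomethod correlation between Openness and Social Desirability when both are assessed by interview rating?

Different traits, same method: r(Ope3, SD3) = 0.38.

0.38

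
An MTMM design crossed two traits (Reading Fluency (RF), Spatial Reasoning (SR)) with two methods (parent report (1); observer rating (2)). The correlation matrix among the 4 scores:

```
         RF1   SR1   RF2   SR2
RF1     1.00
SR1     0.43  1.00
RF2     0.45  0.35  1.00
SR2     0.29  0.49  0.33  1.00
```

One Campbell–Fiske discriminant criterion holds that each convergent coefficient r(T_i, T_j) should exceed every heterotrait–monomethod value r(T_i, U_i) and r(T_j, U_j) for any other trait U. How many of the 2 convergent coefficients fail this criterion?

0

Convergent coefficients and their comparison sets:
RF (methods 1·2): 0.45 vs {0.43, 0.33} → pass.
SR (methods 1·2): 0.49 vs {0.43, 0.33} → pass.
0 of 2 fail.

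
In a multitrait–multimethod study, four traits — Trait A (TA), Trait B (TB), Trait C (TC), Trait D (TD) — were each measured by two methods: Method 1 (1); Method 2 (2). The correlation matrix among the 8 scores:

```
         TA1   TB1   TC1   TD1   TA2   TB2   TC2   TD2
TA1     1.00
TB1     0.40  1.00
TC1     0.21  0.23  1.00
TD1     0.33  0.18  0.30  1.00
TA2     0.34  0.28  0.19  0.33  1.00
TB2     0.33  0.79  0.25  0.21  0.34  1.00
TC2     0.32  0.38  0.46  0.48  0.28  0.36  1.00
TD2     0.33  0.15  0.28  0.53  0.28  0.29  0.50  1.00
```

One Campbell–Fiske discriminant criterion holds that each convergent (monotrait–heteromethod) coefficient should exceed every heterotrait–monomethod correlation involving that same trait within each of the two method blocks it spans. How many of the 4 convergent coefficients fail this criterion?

Each convergent coefficient versus the relevant comparison correlations:
TA (methods 1·2): 0.34 vs {0.40, 0.34, 0.21, 0.28, 0.33, 0.28} → fail.
TB (methods 1·2): 0.79 vs {0.40, 0.34, 0.23, 0.36, 0.18, 0.29} → pass.
TC (methods 1·2): 0.46 vs {0.21, 0.28, 0.23, 0.36, 0.30, 0.50} → fail.
TD (methods 1·2): 0.53 vs {0.33, 0.28, 0.18, 0.29, 0.30, 0.50} → pass.
2 of 4 fail.

2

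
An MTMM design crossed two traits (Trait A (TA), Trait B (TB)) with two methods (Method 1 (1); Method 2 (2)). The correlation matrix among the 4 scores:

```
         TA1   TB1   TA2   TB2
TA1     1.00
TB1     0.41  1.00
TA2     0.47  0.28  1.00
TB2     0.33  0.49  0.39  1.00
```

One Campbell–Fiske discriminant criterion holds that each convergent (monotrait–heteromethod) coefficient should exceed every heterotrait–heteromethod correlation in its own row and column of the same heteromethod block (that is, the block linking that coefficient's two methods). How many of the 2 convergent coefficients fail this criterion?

Checking each validity diagonal entry against its comparison values:
TA (methods 1·2): 0.47 vs {0.33, 0.28} → pass.
TB (methods 1·2): 0.49 vs {0.28, 0.33} → pass.
0 of 2 fail.

0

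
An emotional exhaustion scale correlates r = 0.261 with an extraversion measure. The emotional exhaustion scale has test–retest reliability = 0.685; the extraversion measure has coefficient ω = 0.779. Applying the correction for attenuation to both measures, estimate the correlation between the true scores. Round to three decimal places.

r_true = r_obs / √(r_xx · r_yy) = 0.261 / √(0.685 × 0.779) = 0.261 / √0.533615 = 0.261 / 0.7305 ≈ 0.357.

0.357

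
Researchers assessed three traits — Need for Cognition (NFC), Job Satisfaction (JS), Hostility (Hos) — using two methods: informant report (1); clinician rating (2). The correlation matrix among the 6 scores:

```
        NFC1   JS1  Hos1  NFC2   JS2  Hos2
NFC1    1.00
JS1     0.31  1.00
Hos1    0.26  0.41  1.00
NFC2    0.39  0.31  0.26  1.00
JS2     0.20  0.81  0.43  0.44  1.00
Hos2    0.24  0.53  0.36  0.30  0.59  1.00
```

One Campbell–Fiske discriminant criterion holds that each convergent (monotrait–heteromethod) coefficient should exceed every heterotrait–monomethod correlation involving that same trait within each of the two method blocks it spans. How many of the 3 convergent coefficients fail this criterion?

2

Checking each validity diagonal entry against its comparison values:
NFC (methods 1·2): 0.39 vs {0.31, 0.44, 0.26, 0.30} → fail.
JS (methods 1·2): 0.81 vs {0.31, 0.44, 0.41, 0.59} → pass.
Hos (methods 1·2): 0.36 vs {0.26, 0.30, 0.41, 0.59} → fail.
2 of 3 fail.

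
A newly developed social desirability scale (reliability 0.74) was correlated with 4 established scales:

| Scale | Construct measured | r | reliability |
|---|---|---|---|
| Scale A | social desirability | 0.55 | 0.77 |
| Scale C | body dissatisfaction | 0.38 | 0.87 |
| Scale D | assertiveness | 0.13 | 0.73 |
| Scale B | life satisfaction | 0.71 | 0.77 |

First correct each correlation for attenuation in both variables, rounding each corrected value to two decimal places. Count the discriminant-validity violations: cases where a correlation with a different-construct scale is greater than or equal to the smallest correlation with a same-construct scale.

1

Disattenuated r (r / √(r_scale · r_new)):
  Scale A (conv): 0.55 / √(0.77·0.74) = 0.73
  Scale C (disc): 0.38 / √(0.87·0.74) = 0.47
  Scale D (disc): 0.13 / √(0.73·0.74) = 0.18
  Scale B (disc): 0.71 / √(0.77·0.74) = 0.94
Smallest convergent = 0.73. Discriminant values: 0.47, 0.18, 0.94; count ≥ 0.73 → 1.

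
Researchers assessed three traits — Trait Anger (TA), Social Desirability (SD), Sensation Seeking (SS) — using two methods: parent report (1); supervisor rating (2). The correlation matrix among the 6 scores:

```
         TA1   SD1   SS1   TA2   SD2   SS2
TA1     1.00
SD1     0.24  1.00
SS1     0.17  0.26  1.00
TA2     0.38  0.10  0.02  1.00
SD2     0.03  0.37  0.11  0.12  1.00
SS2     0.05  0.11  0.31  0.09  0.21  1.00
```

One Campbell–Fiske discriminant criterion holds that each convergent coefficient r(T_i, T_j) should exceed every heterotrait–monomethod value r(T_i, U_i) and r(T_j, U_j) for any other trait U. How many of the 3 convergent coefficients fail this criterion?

Each convergent coefficient versus the relevant comparison correlations:
TA (methods 1·2): 0.38 vs {0.24, 0.12, 0.17, 0.09} → pass.
SD (methods 1·2): 0.37 vs {0.24, 0.12, 0.26, 0.21} → pass.
SS (methods 1·2): 0.31 vs {0.17, 0.09, 0.26, 0.21} → pass.
0 of 3 fail.

0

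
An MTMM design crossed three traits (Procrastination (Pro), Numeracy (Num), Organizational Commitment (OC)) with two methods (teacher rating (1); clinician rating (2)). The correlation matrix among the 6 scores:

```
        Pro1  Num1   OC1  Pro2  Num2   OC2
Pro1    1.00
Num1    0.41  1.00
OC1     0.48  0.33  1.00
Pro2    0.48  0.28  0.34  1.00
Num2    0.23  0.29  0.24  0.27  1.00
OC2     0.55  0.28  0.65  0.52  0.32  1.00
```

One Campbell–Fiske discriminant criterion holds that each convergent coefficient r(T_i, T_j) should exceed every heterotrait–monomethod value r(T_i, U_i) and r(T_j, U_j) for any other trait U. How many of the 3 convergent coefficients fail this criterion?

2

Each convergent coefficient versus the relevant comparison correlations:
Pro (methods 1·2): 0.48 vs {0.41, 0.27, 0.48, 0.52} → fail.
Num (methods 1·2): 0.29 vs {0.41, 0.27, 0.33, 0.32} → fail.
OC (methods 1·2): 0.65 vs {0.48, 0.52, 0.33, 0.32} → pass.
2 of 3 fail.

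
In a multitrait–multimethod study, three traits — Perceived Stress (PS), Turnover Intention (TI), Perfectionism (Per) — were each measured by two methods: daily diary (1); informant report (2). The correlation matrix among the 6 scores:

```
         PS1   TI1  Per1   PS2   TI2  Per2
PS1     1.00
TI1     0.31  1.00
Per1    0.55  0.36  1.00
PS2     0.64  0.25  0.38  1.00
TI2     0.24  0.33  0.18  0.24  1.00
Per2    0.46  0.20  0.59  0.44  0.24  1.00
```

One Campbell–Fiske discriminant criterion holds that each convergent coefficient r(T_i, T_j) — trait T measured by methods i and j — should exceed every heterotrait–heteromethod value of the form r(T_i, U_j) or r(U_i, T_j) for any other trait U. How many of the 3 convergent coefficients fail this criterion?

0

Checking each validity diagonal entry against its comparison values:
PS (methods 1·2): 0.64 vs {0.24, 0.25, 0.46, 0.38} → pass.
TI (methods 1·2): 0.33 vs {0.25, 0.24, 0.20, 0.18} → pass.
Per (methods 1·2): 0.59 vs {0.38, 0.46, 0.18, 0.20} → pass.
0 of 3 fail.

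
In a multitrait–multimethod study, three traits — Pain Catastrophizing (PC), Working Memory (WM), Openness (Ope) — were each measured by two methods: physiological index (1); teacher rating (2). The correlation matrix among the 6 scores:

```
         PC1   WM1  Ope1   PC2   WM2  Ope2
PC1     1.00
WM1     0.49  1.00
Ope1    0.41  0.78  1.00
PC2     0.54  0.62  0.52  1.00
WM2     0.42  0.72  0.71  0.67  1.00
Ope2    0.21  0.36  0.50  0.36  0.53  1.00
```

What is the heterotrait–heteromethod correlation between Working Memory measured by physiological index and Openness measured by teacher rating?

0.36

Different traits and methods: r(WM1, Ope2) = 0.36.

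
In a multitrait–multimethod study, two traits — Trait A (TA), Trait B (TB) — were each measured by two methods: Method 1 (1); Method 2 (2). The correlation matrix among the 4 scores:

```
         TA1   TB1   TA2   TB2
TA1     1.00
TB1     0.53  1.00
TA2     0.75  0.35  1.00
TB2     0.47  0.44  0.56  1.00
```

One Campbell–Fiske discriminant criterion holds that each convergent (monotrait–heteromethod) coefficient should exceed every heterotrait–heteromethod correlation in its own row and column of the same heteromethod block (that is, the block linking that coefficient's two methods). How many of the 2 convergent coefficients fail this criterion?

Each convergent coefficient versus the relevant comparison correlations:
TA (methods 1·2): 0.75 vs {0.47, 0.35} → pass.
TB (methods 1·2): 0.44 vs {0.35, 0.47} → fail.
1 of 2 fail.

1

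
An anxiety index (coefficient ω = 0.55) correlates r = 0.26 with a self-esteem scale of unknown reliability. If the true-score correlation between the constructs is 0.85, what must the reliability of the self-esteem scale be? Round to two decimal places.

r_true = r_obs / √(r_xx · r_yy) ⇒ 0.85 = 0.26 / √(0.55 · r_yy).
√(0.55 · r_yy) = 0.26 / 0.85 = 0.3059; 0.55 · r_yy = 0.0936; r_yy = 0.0936 / 0.55 ≈ 0.17.

0.17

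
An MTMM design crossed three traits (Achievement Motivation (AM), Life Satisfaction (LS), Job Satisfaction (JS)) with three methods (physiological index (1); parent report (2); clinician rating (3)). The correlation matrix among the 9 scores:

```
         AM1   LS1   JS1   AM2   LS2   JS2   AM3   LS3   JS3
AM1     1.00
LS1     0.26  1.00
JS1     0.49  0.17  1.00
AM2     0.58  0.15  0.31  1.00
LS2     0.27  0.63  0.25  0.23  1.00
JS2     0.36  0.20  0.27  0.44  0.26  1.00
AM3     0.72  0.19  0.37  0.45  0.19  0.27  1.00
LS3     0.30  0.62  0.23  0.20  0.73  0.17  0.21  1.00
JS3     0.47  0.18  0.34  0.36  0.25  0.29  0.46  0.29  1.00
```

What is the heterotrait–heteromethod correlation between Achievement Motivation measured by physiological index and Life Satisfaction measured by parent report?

Different traits and methods: r(AM1, LS2) = 0.27.

0.27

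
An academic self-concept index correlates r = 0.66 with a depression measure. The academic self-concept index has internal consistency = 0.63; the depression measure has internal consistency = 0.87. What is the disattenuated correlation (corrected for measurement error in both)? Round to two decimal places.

r_true = r_obs / √(r_xx · r_yy) = 0.66 / √(0.63 × 0.87) = 0.66 / √0.5481 = 0.66 / 0.7403 ≈ 0.89.

0.89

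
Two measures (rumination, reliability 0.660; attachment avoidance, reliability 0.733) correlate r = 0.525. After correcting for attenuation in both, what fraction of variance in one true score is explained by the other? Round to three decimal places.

Disattenuated r = 0.525 / √(0.660 × 0.733) = 0.525 / 0.6955 = 0.7549.
Shared true-score variance = 0.7549² = 0.5699 ≈ 0.570.

0.570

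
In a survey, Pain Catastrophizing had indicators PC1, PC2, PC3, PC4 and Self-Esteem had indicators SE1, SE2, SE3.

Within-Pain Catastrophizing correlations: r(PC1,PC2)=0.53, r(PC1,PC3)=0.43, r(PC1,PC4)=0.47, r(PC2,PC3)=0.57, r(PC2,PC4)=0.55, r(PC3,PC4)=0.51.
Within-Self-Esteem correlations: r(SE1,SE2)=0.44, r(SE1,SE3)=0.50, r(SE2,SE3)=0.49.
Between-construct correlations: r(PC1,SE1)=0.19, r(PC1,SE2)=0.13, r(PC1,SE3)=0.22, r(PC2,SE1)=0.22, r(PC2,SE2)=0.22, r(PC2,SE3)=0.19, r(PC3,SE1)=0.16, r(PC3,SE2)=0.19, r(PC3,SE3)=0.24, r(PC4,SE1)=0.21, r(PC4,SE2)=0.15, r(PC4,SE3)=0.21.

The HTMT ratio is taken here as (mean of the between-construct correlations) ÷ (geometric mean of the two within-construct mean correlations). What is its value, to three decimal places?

0.394

Between-construct mean = 2.33/12 = 0.1942.
Mean within-PC = 3.06/6 = 0.5100; mean within-SE = 1.43/3 = 0.4767.
Geometric mean = √(0.5100 × 0.4767) = 0.4931.
HTMT = 0.1942 / 0.4931 = 0.394.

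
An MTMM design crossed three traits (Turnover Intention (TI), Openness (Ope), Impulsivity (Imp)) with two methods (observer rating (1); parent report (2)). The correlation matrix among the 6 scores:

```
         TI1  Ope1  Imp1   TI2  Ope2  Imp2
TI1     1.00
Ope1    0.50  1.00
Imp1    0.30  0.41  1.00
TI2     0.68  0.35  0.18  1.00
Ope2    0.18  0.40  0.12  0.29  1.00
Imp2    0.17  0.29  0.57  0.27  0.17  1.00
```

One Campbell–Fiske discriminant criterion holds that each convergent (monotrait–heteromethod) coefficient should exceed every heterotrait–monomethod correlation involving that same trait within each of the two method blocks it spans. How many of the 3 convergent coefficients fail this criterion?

Checking each validity diagonal entry against its comparison values:
TI (methods 1·2): 0.68 vs {0.50, 0.29, 0.30, 0.27} → pass.
Ope (methods 1·2): 0.40 vs {0.50, 0.29, 0.41, 0.17} → fail.
Imp (methods 1·2): 0.57 vs {0.30, 0.27, 0.41, 0.17} → pass.
1 of 3 fail.

1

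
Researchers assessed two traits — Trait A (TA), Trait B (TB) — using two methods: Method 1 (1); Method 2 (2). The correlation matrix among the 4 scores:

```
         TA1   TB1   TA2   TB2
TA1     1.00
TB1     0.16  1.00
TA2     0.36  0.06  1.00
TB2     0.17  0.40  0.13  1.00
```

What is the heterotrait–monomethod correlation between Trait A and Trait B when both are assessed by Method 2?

0.13

Different traits, same method: r(TA2, TB2) = 0.13.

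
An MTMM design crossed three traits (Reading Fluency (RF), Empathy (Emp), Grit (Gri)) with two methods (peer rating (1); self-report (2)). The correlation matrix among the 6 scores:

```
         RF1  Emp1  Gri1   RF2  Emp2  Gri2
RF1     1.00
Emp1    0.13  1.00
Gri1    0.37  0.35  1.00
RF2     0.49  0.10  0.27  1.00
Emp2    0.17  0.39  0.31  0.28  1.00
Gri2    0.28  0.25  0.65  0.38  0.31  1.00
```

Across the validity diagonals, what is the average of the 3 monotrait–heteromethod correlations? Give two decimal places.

0.51

Convergent values: 0.49, 0.39, 0.65; mean = 1.53/3 = 0.51.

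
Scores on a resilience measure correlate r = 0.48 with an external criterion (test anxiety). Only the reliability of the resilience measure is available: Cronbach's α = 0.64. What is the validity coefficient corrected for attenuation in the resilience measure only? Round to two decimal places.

0.60

Single correction: r_c = r_obs / √r_xx = 0.48 / √0.64 = 0.48 / 0.8000 ≈ 0.60.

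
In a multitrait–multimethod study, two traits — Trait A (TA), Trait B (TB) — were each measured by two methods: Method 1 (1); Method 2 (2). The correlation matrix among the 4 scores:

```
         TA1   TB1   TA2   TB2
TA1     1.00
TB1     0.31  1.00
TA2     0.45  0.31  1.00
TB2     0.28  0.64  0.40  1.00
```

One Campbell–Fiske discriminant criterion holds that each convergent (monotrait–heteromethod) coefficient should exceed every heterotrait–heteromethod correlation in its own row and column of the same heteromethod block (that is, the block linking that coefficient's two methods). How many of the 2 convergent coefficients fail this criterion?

0

Each convergent coefficient versus the relevant comparison correlations:
TA (methods 1·2): 0.45 vs {0.28, 0.31} → pass.
TB (methods 1·2): 0.64 vs {0.31, 0.28} → pass.
0 of 2 fail.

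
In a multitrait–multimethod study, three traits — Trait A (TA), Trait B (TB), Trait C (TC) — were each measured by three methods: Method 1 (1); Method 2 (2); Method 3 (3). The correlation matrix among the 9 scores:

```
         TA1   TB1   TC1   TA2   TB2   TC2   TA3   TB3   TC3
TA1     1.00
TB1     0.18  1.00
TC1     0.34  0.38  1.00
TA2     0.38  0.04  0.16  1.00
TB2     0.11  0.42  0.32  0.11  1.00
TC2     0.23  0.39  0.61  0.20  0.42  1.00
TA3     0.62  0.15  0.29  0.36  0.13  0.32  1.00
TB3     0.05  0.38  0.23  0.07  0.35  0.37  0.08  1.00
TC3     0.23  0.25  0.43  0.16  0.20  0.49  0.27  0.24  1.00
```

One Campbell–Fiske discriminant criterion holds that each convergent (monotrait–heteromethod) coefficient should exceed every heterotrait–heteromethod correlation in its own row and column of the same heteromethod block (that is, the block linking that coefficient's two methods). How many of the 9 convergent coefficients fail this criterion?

Convergent coefficients and their comparison sets:
TA (methods 1·2): 0.38 vs {0.11, 0.04, 0.23, 0.16} → pass.
TA (methods 1·3): 0.62 vs {0.05, 0.15, 0.23, 0.29} → pass.
TA (methods 2·3): 0.36 vs {0.07, 0.13, 0.16, 0.32} → pass.
TB (methods 1·2): 0.42 vs {0.04, 0.11, 0.39, 0.32} → pass.
TB (methods 1·3): 0.38 vs {0.15, 0.05, 0.25, 0.23} → pass.
TB (methods 2·3): 0.35 vs {0.13, 0.07, 0.20, 0.37} → fail.
TC (methods 1·2): 0.61 vs {0.16, 0.23, 0.32, 0.39} → pass.
TC (methods 1·3): 0.43 vs {0.29, 0.23, 0.23, 0.25} → pass.
TC (methods 2·3): 0.49 vs {0.32, 0.16, 0.37, 0.20} → pass.
1 of 9 fail.

1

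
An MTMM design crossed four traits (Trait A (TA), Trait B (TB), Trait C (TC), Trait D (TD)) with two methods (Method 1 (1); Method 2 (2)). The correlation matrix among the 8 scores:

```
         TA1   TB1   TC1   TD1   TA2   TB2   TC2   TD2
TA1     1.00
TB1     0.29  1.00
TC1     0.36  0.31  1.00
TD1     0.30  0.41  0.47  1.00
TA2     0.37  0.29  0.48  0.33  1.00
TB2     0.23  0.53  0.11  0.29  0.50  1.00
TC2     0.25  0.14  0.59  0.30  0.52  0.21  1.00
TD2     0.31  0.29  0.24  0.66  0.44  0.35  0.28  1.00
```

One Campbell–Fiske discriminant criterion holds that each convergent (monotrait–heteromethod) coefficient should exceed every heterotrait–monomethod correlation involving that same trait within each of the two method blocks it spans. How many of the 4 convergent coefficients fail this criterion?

1

Checking each validity diagonal entry against its comparison values:
TA (methods 1·2): 0.37 vs {0.29, 0.50, 0.36, 0.52, 0.30, 0.44} → fail.
TB (methods 1·2): 0.53 vs {0.29, 0.50, 0.31, 0.21, 0.41, 0.35} → pass.
TC (methods 1·2): 0.59 vs {0.36, 0.52, 0.31, 0.21, 0.47, 0.28} → pass.
TD (methods 1·2): 0.66 vs {0.30, 0.44, 0.41, 0.35, 0.47, 0.28} → pass.
1 of 4 fail.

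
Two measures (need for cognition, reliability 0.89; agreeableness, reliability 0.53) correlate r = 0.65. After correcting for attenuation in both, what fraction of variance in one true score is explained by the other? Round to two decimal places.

0.90

Disattenuated r = 0.65 / √(0.89 × 0.53) = 0.65 / 0.6868 = 0.9464.
Shared true-score variance = 0.9464² = 0.8957 ≈ 0.90.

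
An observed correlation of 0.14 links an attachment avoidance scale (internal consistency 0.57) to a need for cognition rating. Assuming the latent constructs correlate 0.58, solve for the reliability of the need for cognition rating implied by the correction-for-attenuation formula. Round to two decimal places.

0.10

r_true = r_obs / √(r_xx · r_yy) ⇒ 0.58 = 0.14 / √(0.57 · r_yy).
√(0.57 · r_yy) = 0.14 / 0.58 = 0.2414; 0.57 · r_yy = 0.0583; r_yy = 0.0583 / 0.57 ≈ 0.10.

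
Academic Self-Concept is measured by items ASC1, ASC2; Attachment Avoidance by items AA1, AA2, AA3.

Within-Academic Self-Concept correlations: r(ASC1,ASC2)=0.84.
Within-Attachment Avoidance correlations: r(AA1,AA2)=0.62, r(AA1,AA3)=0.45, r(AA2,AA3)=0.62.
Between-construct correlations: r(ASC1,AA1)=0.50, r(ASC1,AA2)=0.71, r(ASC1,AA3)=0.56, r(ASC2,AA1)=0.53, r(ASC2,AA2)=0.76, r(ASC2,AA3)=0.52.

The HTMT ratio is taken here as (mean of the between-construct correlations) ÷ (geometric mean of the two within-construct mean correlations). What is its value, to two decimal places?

0.87

Between-construct mean = 3.58/6 = 0.5967.
Mean within-ASC = 0.84/1 = 0.8400; mean within-AA = 1.69/3 = 0.5633.
Geometric mean = √(0.8400 × 0.5633) = 0.6879.
HTMT = 0.5967 / 0.6879 = 0.87.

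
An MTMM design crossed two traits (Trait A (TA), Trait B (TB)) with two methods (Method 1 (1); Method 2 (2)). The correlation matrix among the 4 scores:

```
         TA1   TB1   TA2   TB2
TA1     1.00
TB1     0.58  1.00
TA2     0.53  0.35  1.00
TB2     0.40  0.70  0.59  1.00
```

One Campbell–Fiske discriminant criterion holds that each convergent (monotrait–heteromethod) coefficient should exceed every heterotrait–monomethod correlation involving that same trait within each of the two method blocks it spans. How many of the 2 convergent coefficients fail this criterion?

Convergent coefficients and their comparison sets:
TA (methods 1·2): 0.53 vs {0.58, 0.59} → fail.
TB (methods 1·2): 0.70 vs {0.58, 0.59} → pass.
1 of 2 fail.

1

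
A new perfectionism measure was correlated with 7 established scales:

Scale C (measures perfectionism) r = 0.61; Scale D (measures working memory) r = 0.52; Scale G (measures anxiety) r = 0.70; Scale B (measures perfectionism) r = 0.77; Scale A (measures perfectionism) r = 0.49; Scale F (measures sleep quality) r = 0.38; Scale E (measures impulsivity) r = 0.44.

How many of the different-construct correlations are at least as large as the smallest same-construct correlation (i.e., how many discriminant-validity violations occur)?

Convergent (same construct = perfectionism): Scale C, Scale B, Scale A.
Smallest convergent = 0.49. Discriminant values: 0.52, 0.70, 0.38, 0.44; count ≥ 0.49 → 2.

2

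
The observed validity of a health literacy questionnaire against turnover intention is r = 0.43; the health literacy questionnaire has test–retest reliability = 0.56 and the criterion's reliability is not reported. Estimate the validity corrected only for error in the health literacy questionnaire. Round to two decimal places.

Single correction: r_c = r_obs / √r_xx = 0.43 / √0.56 = 0.43 / 0.7483 ≈ 0.57.

0.57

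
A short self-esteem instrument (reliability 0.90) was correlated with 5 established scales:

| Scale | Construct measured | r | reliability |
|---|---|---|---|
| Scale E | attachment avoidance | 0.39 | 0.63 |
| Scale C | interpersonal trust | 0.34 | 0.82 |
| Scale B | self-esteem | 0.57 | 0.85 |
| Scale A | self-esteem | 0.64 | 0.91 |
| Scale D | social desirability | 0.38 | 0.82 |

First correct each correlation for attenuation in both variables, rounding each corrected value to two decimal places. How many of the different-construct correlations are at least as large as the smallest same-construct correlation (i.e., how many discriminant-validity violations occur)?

0

Disattenuated r (r / √(r_scale · r_new)):
  Scale E (disc): 0.39 / √(0.63·0.90) = 0.52
  Scale C (disc): 0.34 / √(0.82·0.90) = 0.40
  Scale B (conv): 0.57 / √(0.85·0.90) = 0.65
  Scale A (conv): 0.64 / √(0.91·0.90) = 0.71
  Scale D (disc): 0.38 / √(0.82·0.90) = 0.44
Smallest convergent = 0.65. Discriminant values: 0.52, 0.40, 0.44; count ≥ 0.65 → 0.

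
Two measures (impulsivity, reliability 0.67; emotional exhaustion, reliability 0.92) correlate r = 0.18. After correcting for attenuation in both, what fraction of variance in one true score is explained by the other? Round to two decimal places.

Disattenuated r = 0.18 / √(0.67 × 0.92) = 0.18 / 0.7851 = 0.2293.
Shared true-score variance = 0.2293² = 0.0526 ≈ 0.05.

0.05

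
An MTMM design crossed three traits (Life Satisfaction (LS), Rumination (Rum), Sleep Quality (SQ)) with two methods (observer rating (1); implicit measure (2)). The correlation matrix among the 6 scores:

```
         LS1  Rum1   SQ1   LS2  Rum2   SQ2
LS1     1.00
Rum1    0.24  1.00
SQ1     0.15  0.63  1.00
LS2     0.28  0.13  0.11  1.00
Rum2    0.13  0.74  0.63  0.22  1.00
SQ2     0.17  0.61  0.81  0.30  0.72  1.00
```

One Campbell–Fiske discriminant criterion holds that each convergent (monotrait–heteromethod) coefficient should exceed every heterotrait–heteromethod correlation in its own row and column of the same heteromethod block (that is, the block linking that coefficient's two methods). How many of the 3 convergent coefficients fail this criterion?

0

Convergent coefficients and their comparison sets:
LS (methods 1·2): 0.28 vs {0.13, 0.13, 0.17, 0.11} → pass.
Rum (methods 1·2): 0.74 vs {0.13, 0.13, 0.61, 0.63} → pass.
SQ (methods 1·2): 0.81 vs {0.11, 0.17, 0.63, 0.61} → pass.
0 of 3 fail.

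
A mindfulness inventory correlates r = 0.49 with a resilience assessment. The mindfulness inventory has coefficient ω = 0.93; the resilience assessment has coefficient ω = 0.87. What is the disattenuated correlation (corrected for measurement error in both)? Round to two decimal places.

r_true = r_obs / √(r_xx · r_yy) = 0.49 / √(0.93 × 0.87) = 0.49 / √0.8091 = 0.49 / 0.8995 ≈ 0.54.

0.54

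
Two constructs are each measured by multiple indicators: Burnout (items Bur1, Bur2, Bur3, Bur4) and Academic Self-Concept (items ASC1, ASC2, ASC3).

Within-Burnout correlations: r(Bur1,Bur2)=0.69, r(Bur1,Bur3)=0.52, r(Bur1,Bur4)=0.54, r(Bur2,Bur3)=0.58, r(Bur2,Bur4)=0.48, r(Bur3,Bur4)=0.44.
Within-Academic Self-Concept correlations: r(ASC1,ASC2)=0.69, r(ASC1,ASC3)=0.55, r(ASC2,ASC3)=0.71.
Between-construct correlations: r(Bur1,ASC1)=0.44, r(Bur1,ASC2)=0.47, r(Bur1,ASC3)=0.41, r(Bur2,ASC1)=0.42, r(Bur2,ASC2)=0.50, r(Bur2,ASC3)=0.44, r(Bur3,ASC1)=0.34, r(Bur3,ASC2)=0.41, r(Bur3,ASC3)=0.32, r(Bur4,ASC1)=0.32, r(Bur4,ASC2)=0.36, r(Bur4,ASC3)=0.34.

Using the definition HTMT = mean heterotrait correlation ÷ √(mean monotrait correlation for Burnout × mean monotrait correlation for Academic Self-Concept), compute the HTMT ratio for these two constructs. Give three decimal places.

Mean between = 4.77/12 = 0.3975.
Mean within-Bur = 3.25/6 = 0.5417; mean within-ASC = 1.95/3 = 0.6500.
Geometric mean = √(0.5417 × 0.6500) = 0.5934.
HTMT = 0.3975 / 0.5934 = 0.670.

0.670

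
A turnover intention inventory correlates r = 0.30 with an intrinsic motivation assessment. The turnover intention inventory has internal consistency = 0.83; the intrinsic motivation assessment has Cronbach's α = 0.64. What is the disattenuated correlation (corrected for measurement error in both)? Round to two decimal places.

0.41

r_true = r_obs / √(r_xx · r_yy) = 0.30 / √(0.83 × 0.64) = 0.30 / √0.5312 = 0.30 / 0.7288 ≈ 0.41.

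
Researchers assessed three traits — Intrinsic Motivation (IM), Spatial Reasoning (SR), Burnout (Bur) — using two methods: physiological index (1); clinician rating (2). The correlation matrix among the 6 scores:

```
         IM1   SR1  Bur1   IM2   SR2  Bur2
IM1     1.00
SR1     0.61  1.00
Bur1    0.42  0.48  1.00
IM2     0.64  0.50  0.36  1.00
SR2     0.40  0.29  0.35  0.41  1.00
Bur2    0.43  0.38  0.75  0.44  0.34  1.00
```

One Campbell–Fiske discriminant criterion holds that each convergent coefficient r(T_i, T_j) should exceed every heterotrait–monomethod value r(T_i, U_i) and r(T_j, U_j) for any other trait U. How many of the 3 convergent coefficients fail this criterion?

1

Checking each validity diagonal entry against its comparison values:
IM (methods 1·2): 0.64 vs {0.61, 0.41, 0.42, 0.44} → pass.
SR (methods 1·2): 0.29 vs {0.61, 0.41, 0.48, 0.34} → fail.
Bur (methods 1·2): 0.75 vs {0.42, 0.44, 0.48, 0.34} → pass.
1 of 3 fail.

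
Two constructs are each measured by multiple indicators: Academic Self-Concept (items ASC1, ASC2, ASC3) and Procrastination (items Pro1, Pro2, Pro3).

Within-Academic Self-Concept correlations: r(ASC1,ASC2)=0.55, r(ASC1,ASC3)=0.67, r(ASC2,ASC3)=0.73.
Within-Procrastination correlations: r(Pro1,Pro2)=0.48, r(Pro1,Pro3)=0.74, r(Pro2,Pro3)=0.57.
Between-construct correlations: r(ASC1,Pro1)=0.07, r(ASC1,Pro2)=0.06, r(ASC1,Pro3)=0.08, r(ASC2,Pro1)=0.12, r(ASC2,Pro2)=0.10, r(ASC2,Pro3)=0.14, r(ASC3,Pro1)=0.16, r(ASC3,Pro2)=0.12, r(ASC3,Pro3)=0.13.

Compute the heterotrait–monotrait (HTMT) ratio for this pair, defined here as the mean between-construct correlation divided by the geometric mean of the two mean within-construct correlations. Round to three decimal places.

0.175

Mean heterotrait r = 0.98/9 = 0.1089.
Mean within-ASC = 1.95/3 = 0.6500; mean within-Pro = 1.79/3 = 0.5967.
Geometric mean = √(0.6500 × 0.5967) = 0.6228.
HTMT = 0.1089 / 0.6228 = 0.175.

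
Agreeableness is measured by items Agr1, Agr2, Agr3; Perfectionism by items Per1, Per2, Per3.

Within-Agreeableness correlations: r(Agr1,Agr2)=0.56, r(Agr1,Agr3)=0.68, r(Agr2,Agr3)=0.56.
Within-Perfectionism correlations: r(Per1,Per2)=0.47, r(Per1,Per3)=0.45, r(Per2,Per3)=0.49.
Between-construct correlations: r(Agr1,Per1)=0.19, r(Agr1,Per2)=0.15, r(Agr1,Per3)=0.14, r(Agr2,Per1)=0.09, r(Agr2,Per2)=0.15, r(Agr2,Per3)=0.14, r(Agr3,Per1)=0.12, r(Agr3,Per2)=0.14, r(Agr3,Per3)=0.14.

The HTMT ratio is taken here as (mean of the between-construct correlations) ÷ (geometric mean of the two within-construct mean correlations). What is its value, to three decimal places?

0.264

Mean heterotrait r = 1.26/9 = 0.1400.
Mean within-Agr = 1.80/3 = 0.6000; mean within-Per = 1.41/3 = 0.4700.
Geometric mean = √(0.6000 × 0.4700) = 0.5310.
HTMT = 0.1400 / 0.5310 = 0.264.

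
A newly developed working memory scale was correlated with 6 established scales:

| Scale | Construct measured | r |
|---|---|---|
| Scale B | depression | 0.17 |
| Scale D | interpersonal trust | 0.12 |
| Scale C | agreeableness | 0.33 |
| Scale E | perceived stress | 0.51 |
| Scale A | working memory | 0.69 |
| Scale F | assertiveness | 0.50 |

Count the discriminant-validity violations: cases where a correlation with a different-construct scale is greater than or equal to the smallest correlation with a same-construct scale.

0

Convergent (same construct = working memory): Scale A.
Smallest convergent = 0.69. Discriminant values: 0.17, 0.12, 0.33, 0.51, 0.50; count ≥ 0.69 → 0.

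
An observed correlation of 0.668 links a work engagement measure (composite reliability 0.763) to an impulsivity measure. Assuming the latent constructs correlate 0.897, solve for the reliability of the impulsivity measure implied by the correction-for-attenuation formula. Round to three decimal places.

r_true = r_obs / √(r_xx · r_yy) ⇒ 0.897 = 0.668 / √(0.763 · r_yy).
√(0.763 · r_yy) = 0.668 / 0.897 = 0.7447; 0.763 · r_yy = 0.5546; r_yy = 0.5546 / 0.763 ≈ 0.727.

0.727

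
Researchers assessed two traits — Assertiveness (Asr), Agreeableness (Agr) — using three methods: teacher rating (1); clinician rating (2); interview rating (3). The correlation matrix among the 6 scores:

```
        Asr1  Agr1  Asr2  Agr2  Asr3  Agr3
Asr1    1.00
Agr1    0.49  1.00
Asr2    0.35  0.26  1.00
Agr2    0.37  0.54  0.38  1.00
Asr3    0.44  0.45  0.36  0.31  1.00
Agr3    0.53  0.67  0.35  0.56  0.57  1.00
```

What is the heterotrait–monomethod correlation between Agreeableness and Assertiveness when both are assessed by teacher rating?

0.49

Different traits, same method: r(Agr1, Asr1) = 0.49.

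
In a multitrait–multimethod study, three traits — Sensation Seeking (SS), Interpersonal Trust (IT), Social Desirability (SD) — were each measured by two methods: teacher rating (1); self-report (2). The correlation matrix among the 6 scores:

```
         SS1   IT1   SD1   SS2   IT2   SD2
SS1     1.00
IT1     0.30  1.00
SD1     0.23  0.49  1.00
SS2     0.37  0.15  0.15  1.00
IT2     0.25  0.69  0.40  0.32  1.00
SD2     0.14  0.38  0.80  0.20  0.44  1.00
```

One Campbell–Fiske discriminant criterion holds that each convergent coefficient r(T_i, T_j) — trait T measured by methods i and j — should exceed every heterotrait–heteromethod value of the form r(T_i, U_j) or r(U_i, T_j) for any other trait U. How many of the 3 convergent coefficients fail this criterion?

0

Convergent coefficients and their comparison sets:
SS (methods 1·2): 0.37 vs {0.25, 0.15, 0.14, 0.15} → pass.
IT (methods 1·2): 0.69 vs {0.15, 0.25, 0.38, 0.40} → pass.
SD (methods 1·2): 0.80 vs {0.15, 0.14, 0.40, 0.38} → pass.
0 of 3 fail.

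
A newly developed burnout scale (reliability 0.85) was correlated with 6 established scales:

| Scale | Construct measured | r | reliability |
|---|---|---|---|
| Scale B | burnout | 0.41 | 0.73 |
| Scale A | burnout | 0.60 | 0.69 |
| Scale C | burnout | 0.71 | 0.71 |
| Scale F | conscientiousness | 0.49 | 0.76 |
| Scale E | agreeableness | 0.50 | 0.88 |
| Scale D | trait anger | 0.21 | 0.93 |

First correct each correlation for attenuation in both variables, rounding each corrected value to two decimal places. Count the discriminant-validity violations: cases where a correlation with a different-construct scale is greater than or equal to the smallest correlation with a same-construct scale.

2

Disattenuated r (r / √(r_scale · r_new)):
  Scale B (conv): 0.41 / √(0.73·0.85) = 0.52
  Scale A (conv): 0.60 / √(0.69·0.85) = 0.78
  Scale C (conv): 0.71 / √(0.71·0.85) = 0.91
  Scale F (disc): 0.49 / √(0.76·0.85) = 0.61
  Scale E (disc): 0.50 / √(0.88·0.85) = 0.58
  Scale D (disc): 0.21 / √(0.93·0.85) = 0.24
Smallest convergent = 0.52. Discriminant values: 0.61, 0.58, 0.24; count ≥ 0.52 → 2.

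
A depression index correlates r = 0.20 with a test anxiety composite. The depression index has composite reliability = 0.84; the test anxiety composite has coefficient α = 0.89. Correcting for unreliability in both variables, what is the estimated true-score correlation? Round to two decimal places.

r_true = r_obs / √(r_xx · r_yy) = 0.20 / √(0.84 × 0.89) = 0.20 / √0.7476 = 0.20 / 0.8646 ≈ 0.23.

0.23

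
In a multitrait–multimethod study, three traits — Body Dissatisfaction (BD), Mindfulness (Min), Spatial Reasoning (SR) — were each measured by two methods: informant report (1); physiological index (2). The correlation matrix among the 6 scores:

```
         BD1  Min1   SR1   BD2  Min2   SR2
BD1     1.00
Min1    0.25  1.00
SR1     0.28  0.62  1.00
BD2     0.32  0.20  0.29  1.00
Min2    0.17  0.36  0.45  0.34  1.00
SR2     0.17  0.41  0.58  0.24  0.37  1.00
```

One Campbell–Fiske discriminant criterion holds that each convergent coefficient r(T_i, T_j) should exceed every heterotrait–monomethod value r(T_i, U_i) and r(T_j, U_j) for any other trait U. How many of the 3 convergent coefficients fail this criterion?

3

Convergent coefficients and their comparison sets:
BD (methods 1·2): 0.32 vs {0.25, 0.34, 0.28, 0.24} → fail.
Min (methods 1·2): 0.36 vs {0.25, 0.34, 0.62, 0.37} → fail.
SR (methods 1·2): 0.58 vs {0.28, 0.24, 0.62, 0.37} → fail.
3 of 3 fail.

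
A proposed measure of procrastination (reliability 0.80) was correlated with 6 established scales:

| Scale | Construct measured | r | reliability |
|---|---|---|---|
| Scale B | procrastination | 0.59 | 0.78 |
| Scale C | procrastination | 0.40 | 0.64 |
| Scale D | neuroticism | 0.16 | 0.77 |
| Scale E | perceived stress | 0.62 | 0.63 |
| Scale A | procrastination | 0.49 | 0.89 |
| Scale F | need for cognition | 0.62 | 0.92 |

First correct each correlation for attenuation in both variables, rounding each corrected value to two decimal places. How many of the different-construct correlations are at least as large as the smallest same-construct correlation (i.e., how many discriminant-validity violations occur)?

Disattenuated r (r / √(r_scale · r_new)):
  Scale B (conv): 0.59 / √(0.78·0.80) = 0.75
  Scale C (conv): 0.40 / √(0.64·0.80) = 0.56
  Scale D (disc): 0.16 / √(0.77·0.80) = 0.20
  Scale E (disc): 0.62 / √(0.63·0.80) = 0.87
  Scale A (conv): 0.49 / √(0.89·0.80) = 0.58
  Scale F (disc): 0.62 / √(0.92·0.80) = 0.72
Smallest convergent = 0.56. Discriminant values: 0.20, 0.87, 0.72; count ≥ 0.56 → 2.

2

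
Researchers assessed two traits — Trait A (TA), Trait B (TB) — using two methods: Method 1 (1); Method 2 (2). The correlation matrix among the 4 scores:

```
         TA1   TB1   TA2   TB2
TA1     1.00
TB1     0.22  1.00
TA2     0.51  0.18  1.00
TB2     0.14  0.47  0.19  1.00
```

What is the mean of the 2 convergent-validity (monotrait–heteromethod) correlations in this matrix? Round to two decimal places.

Convergent values: 0.51, 0.47; mean = 0.98/2 = 0.49.

0.49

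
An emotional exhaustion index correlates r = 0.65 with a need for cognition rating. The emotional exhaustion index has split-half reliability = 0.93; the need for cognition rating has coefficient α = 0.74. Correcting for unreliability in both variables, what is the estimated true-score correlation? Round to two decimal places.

0.78

r_true = r_obs / √(r_xx · r_yy) = 0.65 / √(0.93 × 0.74) = 0.65 / √0.6882 = 0.65 / 0.8296 ≈ 0.78.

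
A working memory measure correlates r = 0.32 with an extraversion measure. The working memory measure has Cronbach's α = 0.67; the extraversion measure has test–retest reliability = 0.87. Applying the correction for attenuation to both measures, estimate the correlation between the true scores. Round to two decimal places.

0.42

r_true = r_obs / √(r_xx · r_yy) = 0.32 / √(0.67 × 0.87) = 0.32 / √0.5829 = 0.32 / 0.7635 ≈ 0.42.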